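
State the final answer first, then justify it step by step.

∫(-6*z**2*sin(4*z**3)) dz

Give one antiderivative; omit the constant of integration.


The answer is cos(4*z**3)/2.
Step 1. Substitute u = z**3, turning ∫(-6*z**2*sin(4*z**3)) dz into ∫(-2*sin(4*u)) du: now ∫(-2*sin(4*u)) du.
Step 2. Evaluate the standard form: now cos(4*u)/2.
Step 3. Substitute back u = z**3: now cos(4*z**3)/2.
Answer: cos(4*z**3)/2.


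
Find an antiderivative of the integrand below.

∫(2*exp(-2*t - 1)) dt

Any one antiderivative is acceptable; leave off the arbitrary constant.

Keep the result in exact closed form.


Answer: -exp(-2*t - 1).


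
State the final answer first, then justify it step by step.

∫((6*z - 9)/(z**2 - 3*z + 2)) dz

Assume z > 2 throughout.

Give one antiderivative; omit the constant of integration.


The answer is 3*log(z - 2) + 3*log(z - 1).
Step 1. Decompose ∫((6*z - 9)/(z**2 - 3*z + 2)) dz by partial fractions, (6*z - 9)/(z**2 - 3*z + 2) = 3/(z - 1) + 3/(z - 2): now ∫(3/(z - 2)) dz + ∫(3/(z - 1)) dz.
Step 2. Evaluate the standard form [assuming z > 2]: now 3*log(z - 2) + ∫(3/(z - 1)) dz.
Step 3. Evaluate the standard form [assuming z > 1]: now 3*log(z - 2) + 3*log(z - 1).
Answer: 3*log(z - 2) + 3*log(z - 1).


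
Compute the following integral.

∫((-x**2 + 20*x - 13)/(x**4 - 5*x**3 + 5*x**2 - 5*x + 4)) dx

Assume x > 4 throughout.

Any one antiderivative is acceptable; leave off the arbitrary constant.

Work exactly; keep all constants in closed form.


Answer: log(x - 4) - log(x - 1) - 4*atan(x).


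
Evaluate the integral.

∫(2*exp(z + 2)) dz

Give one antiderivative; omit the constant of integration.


Answer: 2*exp(z + 2).


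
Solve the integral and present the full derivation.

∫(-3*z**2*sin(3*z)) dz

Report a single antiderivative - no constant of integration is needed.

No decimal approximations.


Step 1. Integrate ∫(-3*z**2*sin(3*z)) dz by parts with u = z**2, dv = (-3*sin(3*z)) dz, so v = cos(3*z): now z**2*cos(3*z) + ∫(-2*z*cos(3*z)) dz.
Step 2. Integrate ∫(-2*z*cos(3*z)) dz by parts with u = z, dv = (-2*cos(3*z)) dz, so v = -2*sin(3*z)/3: now z**2*cos(3*z) - 2*z*sin(3*z)/3 + ∫(2*sin(3*z)/3) dz.
Step 3. Evaluate the standard form: now z**2*cos(3*z) - 2*z*sin(3*z)/3 - 2*cos(3*z)/9.
Answer: z**2*cos(3*z) - 2*z*sin(3*z)/3 - 2*cos(3*z)/9.


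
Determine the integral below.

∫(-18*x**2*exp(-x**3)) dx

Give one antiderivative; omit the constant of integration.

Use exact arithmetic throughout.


Answer: 6*exp(-x**3).


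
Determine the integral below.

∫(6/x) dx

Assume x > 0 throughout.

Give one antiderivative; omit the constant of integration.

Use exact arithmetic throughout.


Answer: 6*log(x).


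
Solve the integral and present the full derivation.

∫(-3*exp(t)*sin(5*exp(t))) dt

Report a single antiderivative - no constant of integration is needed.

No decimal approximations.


Step 1. Substitute u = exp(t), turning ∫(-3*exp(t)*sin(5*exp(t))) dt into ∫(-3*sin(5*u)) du: now ∫(-3*sin(5*u)) du.
Step 2. Evaluate the standard form: now 3*cos(5*u)/5.
Step 3. Substitute back u = exp(t): now 3*cos(5*exp(t))/5.
Answer: 3*cos(5*exp(t))/5.


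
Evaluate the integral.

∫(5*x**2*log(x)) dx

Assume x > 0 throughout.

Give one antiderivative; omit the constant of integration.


Answer: 5*x**3*log(x)/3 - 5*x**3/9.


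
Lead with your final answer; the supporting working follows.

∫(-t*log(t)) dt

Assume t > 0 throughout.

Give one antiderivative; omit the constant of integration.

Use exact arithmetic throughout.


The answer is -t**2*log(t)/2 + t**2/4.
Step 1. Integrate ∫(-t*log(t)) dt by parts with u = log(t), dv = (-t) dt, so v = -t**2/2 [assuming t > 0]: now -t**2*log(t)/2 + ∫(t/2) dt.
Step 2. Evaluate the standard form: now -t**2*log(t)/2 + t**2/4.
Answer: -t**2*log(t)/2 + t**2/4.


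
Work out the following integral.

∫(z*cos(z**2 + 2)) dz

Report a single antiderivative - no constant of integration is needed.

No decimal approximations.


Answer: sin(z**2 + 2)/2.


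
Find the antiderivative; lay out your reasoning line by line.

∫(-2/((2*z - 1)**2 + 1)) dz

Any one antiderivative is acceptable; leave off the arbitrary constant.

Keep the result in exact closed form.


Step 1. Substitute u = 2*z - 1, turning ∫(-2/((2*z - 1)**2 + 1)) dz into ∫(-1/(u**2 + 1)) du: now ∫(-1/(u**2 + 1)) du.
Step 2. Evaluate the standard form: now -atan(u).
Step 3. Substitute back u = 2*z - 1: now -atan(2*z - 1).
Answer: -atan(2*z - 1).


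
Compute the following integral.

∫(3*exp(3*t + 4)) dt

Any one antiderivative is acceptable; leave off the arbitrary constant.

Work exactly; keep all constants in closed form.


Answer: exp(3*t + 4).


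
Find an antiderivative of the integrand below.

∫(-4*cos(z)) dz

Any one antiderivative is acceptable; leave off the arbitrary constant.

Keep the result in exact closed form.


Answer: -4*sin(z).


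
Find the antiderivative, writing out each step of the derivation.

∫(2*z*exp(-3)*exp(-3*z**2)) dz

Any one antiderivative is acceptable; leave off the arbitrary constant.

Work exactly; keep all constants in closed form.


Step 1. Substitute u = z**2 + 1, turning ∫(2*z*exp(-3)*exp(-3*z**2)) dz into ∫(exp(-3*u)) du: now ∫(exp(-3*u)) du.
Step 2. Evaluate the standard form: now -exp(-3*u)/3.
Step 3. Substitute back u = z**2 + 1: now -exp(-3*z**2 - 3)/3.
Answer: -exp(-3*z**2 - 3)/3.


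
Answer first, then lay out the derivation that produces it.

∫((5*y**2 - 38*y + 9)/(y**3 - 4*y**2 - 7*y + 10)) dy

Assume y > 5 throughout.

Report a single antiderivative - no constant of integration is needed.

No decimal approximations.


The answer is -2*log(y - 5) + 2*log(y - 1) + 5*log(y + 2).
Step 1. Decompose ∫((5*y**2 - 38*y + 9)/(y**3 - 4*y**2 - 7*y + 10)) dy by partial fractions, (5*y**2 - 38*y + 9)/(y**3 - 4*y**2 - 7*y + 10) = 5/(y + 2) + 2/(y - 1) - 2/(y - 5): now ∫(-2/(y - 5)) dy + ∫(2/(y - 1)) dy + ∫(5/(y + 2)) dy.
Step 2. Evaluate the standard form [assuming y > 5]: now -2*log(y - 5) + ∫(2/(y - 1)) dy + ∫(5/(y + 2)) dy.
Step 3. Evaluate the standard form [assuming y > 1]: now -2*log(y - 5) + 2*log(y - 1) + ∫(5/(y + 2)) dy.
Step 4. Evaluate the standard form [assuming y > -2]: now -2*log(y - 5) + 2*log(y - 1) + 5*log(y + 2).
Answer: -2*log(y - 5) + 2*log(y - 1) + 5*log(y + 2).


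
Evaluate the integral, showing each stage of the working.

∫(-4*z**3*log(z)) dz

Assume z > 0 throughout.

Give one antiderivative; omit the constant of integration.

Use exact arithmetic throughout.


Step 1. Integrate ∫(-4*z**3*log(z)) dz by parts with u = log(z), dv = (-4*z**3) dz, so v = -z**4 [assuming z > 0]: now -z**4*log(z) + ∫(z**3) dz.
Step 2. Evaluate the standard form: now -z**4*log(z) + z**4/4.
Answer: -z**4*log(z) + z**4/4.


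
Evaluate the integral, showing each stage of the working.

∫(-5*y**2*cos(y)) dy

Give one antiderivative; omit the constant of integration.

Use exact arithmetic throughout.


Step 1. Integrate ∫(-5*y**2*cos(y)) dy by parts with u = y**2, dv = (-5*cos(y)) dy, so v = -5*sin(y): now -5*y**2*sin(y) + ∫(10*y*sin(y)) dy.
Step 2. Integrate ∫(10*y*sin(y)) dy by parts with u = y, dv = (10*sin(y)) dy, so v = -10*cos(y): now -5*y**2*sin(y) - 10*y*cos(y) + ∫(10*cos(y)) dy.
Step 3. Evaluate the standard form: now -5*y**2*sin(y) - 10*y*cos(y) + 10*sin(y).
Answer: -5*y**2*sin(y) - 10*y*cos(y) + 10*sin(y).


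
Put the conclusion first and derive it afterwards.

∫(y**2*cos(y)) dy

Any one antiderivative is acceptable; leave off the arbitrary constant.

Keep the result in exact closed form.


The answer is y**2*sin(y) + 2*y*cos(y) - 2*sin(y).
Step 1. Integrate ∫(y**2*cos(y)) dy by parts with u = y**2, dv = (cos(y)) dy, so v = sin(y): now y**2*sin(y) + ∫(-2*y*sin(y)) dy.
Step 2. Integrate ∫(-2*y*sin(y)) dy by parts with u = y, dv = (-2*sin(y)) dy, so v = 2*cos(y): now y**2*sin(y) + 2*y*cos(y) + ∫(-2*cos(y)) dy.
Step 3. Evaluate the standard form: now y**2*sin(y) + 2*y*cos(y) - 2*sin(y).
Answer: y**2*sin(y) + 2*y*cos(y) - 2*sin(y).


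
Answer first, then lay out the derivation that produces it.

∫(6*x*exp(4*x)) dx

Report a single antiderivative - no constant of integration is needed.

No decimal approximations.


The answer is 3*x*exp(4*x)/2 - 3*exp(4*x)/8.
Step 1. Integrate ∫(6*x*exp(4*x)) dx by parts with u = x, dv = (6*exp(4*x)) dx, so v = 3*exp(4*x)/2: now 3*x*exp(4*x)/2 + ∫(-3*exp(4*x)/2) dx.
Step 2. Evaluate the standard form: now 3*x*exp(4*x)/2 - 3*exp(4*x)/8.
Answer: 3*x*exp(4*x)/2 - 3*exp(4*x)/8.


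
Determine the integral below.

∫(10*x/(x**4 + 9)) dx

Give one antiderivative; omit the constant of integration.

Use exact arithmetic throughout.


Answer: 5*atan(x**2/3)/3.


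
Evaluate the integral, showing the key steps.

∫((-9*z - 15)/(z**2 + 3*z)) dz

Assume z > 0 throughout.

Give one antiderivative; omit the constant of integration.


Step 1. Decompose ∫((-9*z - 15)/(z**2 + 3*z)) dz by partial fractions, (-9*z - 15)/(z**2 + 3*z) = -4/(z + 3) - 5/z: now ∫(-5/z) dz + ∫(-4/(z + 3)) dz.
Step 2. Evaluate the standard form [assuming z > -3]: now -4*log(z + 3) + ∫(-5/z) dz.
Step 3. Evaluate the standard form [assuming z > 0]: now -5*log(z) - 4*log(z + 3).
Answer: -5*log(z) - 4*log(z + 3).


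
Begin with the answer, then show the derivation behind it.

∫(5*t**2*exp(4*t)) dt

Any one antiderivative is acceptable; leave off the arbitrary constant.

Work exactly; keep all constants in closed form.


The answer is 5*t**2*exp(4*t)/4 - 5*t*exp(4*t)/8 + 5*exp(4*t)/32.
Step 1. Integrate ∫(5*t**2*exp(4*t)) dt by parts with u = t**2, dv = (5*exp(4*t)) dt, so v = 5*exp(4*t)/4: now 5*t**2*exp(4*t)/4 + ∫(-5*t*exp(4*t)/2) dt.
Step 2. Integrate ∫(-5*t*exp(4*t)/2) dt by parts with u = t, dv = (-5*exp(4*t)/2) dt, so v = -5*exp(4*t)/8: now 5*t**2*exp(4*t)/4 - 5*t*exp(4*t)/8 + ∫(5*exp(4*t)/8) dt.
Step 3. Evaluate the standard form: now 5*t**2*exp(4*t)/4 - 5*t*exp(4*t)/8 + 5*exp(4*t)/32.
Answer: 5*t**2*exp(4*t)/4 - 5*t*exp(4*t)/8 + 5*exp(4*t)/32.


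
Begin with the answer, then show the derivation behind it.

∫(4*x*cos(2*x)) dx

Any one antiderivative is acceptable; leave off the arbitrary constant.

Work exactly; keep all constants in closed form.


The answer is 2*x*sin(2*x) + cos(2*x).
Step 1. Integrate ∫(4*x*cos(2*x)) dx by parts with u = x, dv = (4*cos(2*x)) dx, so v = 2*sin(2*x): now 2*x*sin(2*x) + ∫(-2*sin(2*x)) dx.
Step 2. Evaluate the standard form: now 2*x*sin(2*x) + cos(2*x).
Answer: 2*x*sin(2*x) + cos(2*x).


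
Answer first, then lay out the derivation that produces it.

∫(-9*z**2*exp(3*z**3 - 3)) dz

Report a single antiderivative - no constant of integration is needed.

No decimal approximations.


The answer is -exp(3*z**3 - 3).
Step 1. Substitute u = z**3 - 1, turning ∫(-9*z**2*exp(3*z**3 - 3)) dz into ∫(-3*exp(3*u)) du: now ∫(-3*exp(3*u)) du.
Step 2. Evaluate the standard form: now -exp(3*u).
Step 3. Substitute back u = z**3 - 1: now -exp(3*z**3 - 3).
Answer: -exp(3*z**3 - 3).


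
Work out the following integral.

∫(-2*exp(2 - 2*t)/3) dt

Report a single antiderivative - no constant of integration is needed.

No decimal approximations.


Answer: exp(2 - 2*t)/3.


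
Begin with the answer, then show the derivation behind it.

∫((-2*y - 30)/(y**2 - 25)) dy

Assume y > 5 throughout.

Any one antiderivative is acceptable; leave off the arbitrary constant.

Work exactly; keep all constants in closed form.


The answer is -4*log(y - 5) + 2*log(y + 5).
Step 1. Decompose ∫((-2*y - 30)/(y**2 - 25)) dy by partial fractions, (-2*y - 30)/(y**2 - 25) = 2/(y + 5) - 4/(y - 5): now ∫(-4/(y - 5)) dy + ∫(2/(y + 5)) dy.
Step 2. Evaluate the standard form [assuming y > 5]: now -4*log(y - 5) + ∫(2/(y + 5)) dy.
Step 3. Evaluate the standard form [assuming y > -5]: now -4*log(y - 5) + 2*log(y + 5).
Answer: -4*log(y - 5) + 2*log(y + 5).


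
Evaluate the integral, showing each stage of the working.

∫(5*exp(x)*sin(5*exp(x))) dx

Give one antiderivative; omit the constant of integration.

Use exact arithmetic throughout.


Step 1. Substitute u = exp(x), turning ∫(5*exp(x)*sin(5*exp(x))) dx into ∫(5*sin(5*u)) du: now ∫(5*sin(5*u)) du.
Step 2. Evaluate the standard form: now -cos(5*u).
Step 3. Substitute back u = exp(x): now -cos(5*exp(x)).
Answer: -cos(5*exp(x)).


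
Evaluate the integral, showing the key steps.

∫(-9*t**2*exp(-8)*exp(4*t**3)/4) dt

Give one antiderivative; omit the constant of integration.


Step 1. Substitute u = t**3 - 2, turning ∫(-9*t**2*exp(-8)*exp(4*t**3)/4) dt into ∫(-3*exp(4*u)/4) du: now ∫(-3*exp(4*u)/4) du.
Step 2. Evaluate the standard form: now -3*exp(4*u)/16.
Step 3. Substitute back u = t**3 - 2: now -3*exp(4*t**3 - 8)/16.
Answer: -3*exp(4*t**3 - 8)/16.


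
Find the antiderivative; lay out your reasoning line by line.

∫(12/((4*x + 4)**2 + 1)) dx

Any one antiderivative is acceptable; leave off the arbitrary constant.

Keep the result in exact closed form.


Step 1. Substitute u = 4*x + 4, turning ∫(12/((4*x + 4)**2 + 1)) dx into ∫(3/(u**2 + 1)) du: now ∫(3/(u**2 + 1)) du.
Step 2. Evaluate the standard form: now 3*atan(u).
Step 3. Substitute back u = 4*x + 4: now 3*atan(4*x + 4).
Answer: 3*atan(4*x + 4).


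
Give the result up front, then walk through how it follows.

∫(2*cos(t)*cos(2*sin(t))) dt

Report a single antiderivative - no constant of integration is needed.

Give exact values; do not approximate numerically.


The answer is sin(2*sin(t)).
Step 1. Substitute u = sin(t), turning ∫(2*cos(t)*cos(2*sin(t))) dt into ∫(2*cos(2*u)) du: now ∫(2*cos(2*u)) du.
Step 2. Evaluate the standard form: now sin(2*u).
Step 3. Substitute back u = sin(t): now sin(2*sin(t)).
Answer: sin(2*sin(t)).


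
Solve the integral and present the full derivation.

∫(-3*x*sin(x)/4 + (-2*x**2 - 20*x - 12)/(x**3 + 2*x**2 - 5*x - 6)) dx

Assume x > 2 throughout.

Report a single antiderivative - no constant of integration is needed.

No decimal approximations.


Step 1. Rewrite: now ∫(-3*x*sin(x)/4) dx + ∫((-2*x**2 - 20*x - 12)/(x**3 + 2*x**2 - 5*x - 6)) dx.
Step 2. Decompose ∫((-2*x**2 - 20*x - 12)/(x**3 + 2*x**2 - 5*x - 6)) dx by partial fractions, (-2*x**2 - 20*x - 12)/(x**3 + 2*x**2 - 5*x - 6) = 3/(x + 3) - 1/(x + 1) - 4/(x - 2): now ∫(-3*x*sin(x)/4) dx + ∫(-4/(x - 2)) dx + ∫(-1/(x + 1)) dx + ∫(3/(x + 3)) dx.
Step 3. Evaluate the standard form [assuming x > 2]: now -4*log(x - 2) + ∫(-3*x*sin(x)/4) dx + ∫(-1/(x + 1)) dx + ∫(3/(x + 3)) dx.
Step 4. Evaluate the standard form [assuming x > -1]: now -4*log(x - 2) - log(x + 1) + ∫(-3*x*sin(x)/4) dx + ∫(3/(x + 3)) dx.
Step 5. Evaluate the standard form [assuming x > -3]: now -4*log(x - 2) - log(x + 1) + 3*log(x + 3) + ∫(-3*x*sin(x)/4) dx.
Step 6. Integrate ∫(-3*x*sin(x)/4) dx by parts with u = x, dv = (-3*sin(x)/4) dx, so v = 3*cos(x)/4: now 3*x*cos(x)/4 - 4*log(x - 2) - log(x + 1) + 3*log(x + 3) + ∫(-3*cos(x)/4) dx.
Step 7. Evaluate the standard form: now 3*x*cos(x)/4 - 4*log(x - 2) - log(x + 1) + 3*log(x + 3) - 3*sin(x)/4.
Answer: 3*x*cos(x)/4 - 4*log(x - 2) - log(x + 1) + 3*log(x + 3) - 3*sin(x)/4.


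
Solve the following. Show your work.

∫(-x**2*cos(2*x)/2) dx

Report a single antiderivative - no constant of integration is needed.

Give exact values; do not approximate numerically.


Step 1. Integrate ∫(-x**2*cos(2*x)/2) dx by parts with u = x**2, dv = (-cos(2*x)/2) dx, so v = -sin(2*x)/4: now -x**2*sin(2*x)/4 + ∫(x*sin(2*x)/2) dx.
Step 2. Integrate ∫(x*sin(2*x)/2) dx by parts with u = x, dv = (sin(2*x)/2) dx, so v = -cos(2*x)/4: now -x**2*sin(2*x)/4 - x*cos(2*x)/4 + ∫(cos(2*x)/4) dx.
Step 3. Evaluate the standard form: now -x**2*sin(2*x)/4 - x*cos(2*x)/4 + sin(2*x)/8.
Answer: -x**2*sin(2*x)/4 - x*cos(2*x)/4 + sin(2*x)/8.


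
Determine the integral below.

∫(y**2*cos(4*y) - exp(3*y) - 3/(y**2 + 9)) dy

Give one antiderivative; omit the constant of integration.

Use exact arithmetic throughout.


Answer: y**2*sin(4*y)/4 + y*cos(4*y)/8 - exp(3*y)/3 - sin(4*y)/32 - atan(y/3).


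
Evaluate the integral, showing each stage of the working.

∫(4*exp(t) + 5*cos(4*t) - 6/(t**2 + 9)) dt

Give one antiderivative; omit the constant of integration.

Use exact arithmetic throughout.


Step 1. Rewrite: now ∫(-6/(t**2 + 9)) dt + ∫(4*exp(t)) dt + ∫(5*cos(4*t)) dt.
Step 2. Evaluate the standard form: now -2*atan(t/3) + ∫(4*exp(t)) dt + ∫(5*cos(4*t)) dt.
Step 3. Evaluate the standard form: now 4*exp(t) - 2*atan(t/3) + ∫(5*cos(4*t)) dt.
Step 4. Evaluate the standard form: now 4*exp(t) + 5*sin(4*t)/4 - 2*atan(t/3).
Answer: 4*exp(t) + 5*sin(4*t)/4 - 2*atan(t/3).


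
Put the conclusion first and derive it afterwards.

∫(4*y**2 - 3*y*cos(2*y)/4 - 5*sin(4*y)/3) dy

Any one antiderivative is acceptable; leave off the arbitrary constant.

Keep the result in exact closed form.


The answer is 4*y**3/3 - 3*y*sin(2*y)/8 - 3*cos(2*y)/16 + 5*cos(4*y)/12.
Step 1. Rewrite: now ∫(4*y**2) dy + ∫(-3*y*cos(2*y)/4) dy + ∫(-5*sin(4*y)/3) dy.
Step 2. Evaluate the standard form: now 4*y**3/3 + ∫(-3*y*cos(2*y)/4) dy + ∫(-5*sin(4*y)/3) dy.
Step 3. Evaluate the standard form: now 4*y**3/3 + 5*cos(4*y)/12 + ∫(-3*y*cos(2*y)/4) dy.
Step 4. Integrate ∫(-3*y*cos(2*y)/4) dy by parts with u = y, dv = (-3*cos(2*y)/4) dy, so v = -3*sin(2*y)/8: now 4*y**3/3 - 3*y*sin(2*y)/8 + 5*cos(4*y)/12 + ∫(3*sin(2*y)/8) dy.
Step 5. Evaluate the standard form: now 4*y**3/3 - 3*y*sin(2*y)/8 - 3*cos(2*y)/16 + 5*cos(4*y)/12.
Answer: 4*y**3/3 - 3*y*sin(2*y)/8 - 3*cos(2*y)/16 + 5*cos(4*y)/12.


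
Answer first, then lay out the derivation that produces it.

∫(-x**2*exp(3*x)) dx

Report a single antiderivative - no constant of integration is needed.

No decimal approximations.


The answer is -x**2*exp(3*x)/3 + 2*x*exp(3*x)/9 - 2*exp(3*x)/27.
Step 1. Integrate ∫(-x**2*exp(3*x)) dx by parts with u = x**2, dv = (-exp(3*x)) dx, so v = -exp(3*x)/3: now -x**2*exp(3*x)/3 + ∫(2*x*exp(3*x)/3) dx.
Step 2. Integrate ∫(2*x*exp(3*x)/3) dx by parts with u = x, dv = (2*exp(3*x)/3) dx, so v = 2*exp(3*x)/9: now -x**2*exp(3*x)/3 + 2*x*exp(3*x)/9 + ∫(-2*exp(3*x)/9) dx.
Step 3. Evaluate the standard form: now -x**2*exp(3*x)/3 + 2*x*exp(3*x)/9 - 2*exp(3*x)/27.
Answer: -x**2*exp(3*x)/3 + 2*x*exp(3*x)/9 - 2*exp(3*x)/27.


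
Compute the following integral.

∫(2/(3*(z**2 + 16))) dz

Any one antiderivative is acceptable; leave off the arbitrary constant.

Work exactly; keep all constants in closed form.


Answer: atan(z/4)/6.


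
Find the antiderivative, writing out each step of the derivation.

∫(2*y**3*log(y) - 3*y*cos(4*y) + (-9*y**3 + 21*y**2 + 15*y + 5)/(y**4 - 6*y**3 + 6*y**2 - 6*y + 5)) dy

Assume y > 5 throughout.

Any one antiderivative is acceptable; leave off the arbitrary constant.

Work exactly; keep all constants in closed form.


Step 1. Rewrite: now ∫(-3*y*cos(4*y)) dy + ∫(2*y**3*log(y)) dy + ∫((-9*y**3 + 21*y**2 + 15*y + 5)/(y**4 - 6*y**3 + 6*y**2 - 6*y + 5)) dy.
Step 2. Integrate ∫(-3*y*cos(4*y)) dy by parts with u = y, dv = (-3*cos(4*y)) dy, so v = -3*sin(4*y)/4: now -3*y*sin(4*y)/4 + ∫(2*y**3*log(y)) dy + ∫((-9*y**3 + 21*y**2 + 15*y + 5)/(y**4 - 6*y**3 + 6*y**2 - 6*y + 5)) dy + ∫(3*sin(4*y)/4) dy.
Step 3. Evaluate the standard form: now -3*y*sin(4*y)/4 - 3*cos(4*y)/16 + ∫(2*y**3*log(y)) dy + ∫((-9*y**3 + 21*y**2 + 15*y + 5)/(y**4 - 6*y**3 + 6*y**2 - 6*y + 5)) dy.
Step 4. Integrate ∫(2*y**3*log(y)) dy by parts with u = log(y), dv = (2*y**3) dy, so v = y**4/2 [assuming y > 0]: now y**4*log(y)/2 - 3*y*sin(4*y)/4 - 3*cos(4*y)/16 + ∫(-y**3/2) dy + ∫((-9*y**3 + 21*y**2 + 15*y + 5)/(y**4 - 6*y**3 + 6*y**2 - 6*y + 5)) dy.
Step 5. Evaluate the standard form: now y**4*log(y)/2 - y**4/8 - 3*y*sin(4*y)/4 - 3*cos(4*y)/16 + ∫((-9*y**3 + 21*y**2 + 15*y + 5)/(y**4 - 6*y**3 + 6*y**2 - 6*y + 5)) dy.
Step 6. Decompose ∫((-9*y**3 + 21*y**2 + 15*y + 5)/(y**4 - 6*y**3 + 6*y**2 - 6*y + 5)) dy by partial fractions, (-9*y**3 + 21*y**2 + 15*y + 5)/(y**4 - 6*y**3 + 6*y**2 - 6*y + 5) = -4/(y**2 + 1) - 4/(y - 1) - 5/(y - 5): now y**4*log(y)/2 - y**4/8 - 3*y*sin(4*y)/4 - 3*cos(4*y)/16 + ∫(-5/(y - 5)) dy + ∫(-4/(y - 1)) dy + ∫(-4/(y**2 + 1)) dy.
Step 7. Evaluate the standard form [assuming y > 5]: now y**4*log(y)/2 - y**4/8 - 3*y*sin(4*y)/4 - 5*log(y - 5) - 3*cos(4*y)/16 + ∫(-4/(y - 1)) dy + ∫(-4/(y**2 + 1)) dy.
Step 8. Evaluate the standard form [assuming y > 1]: now y**4*log(y)/2 - y**4/8 - 3*y*sin(4*y)/4 - 5*log(y - 5) - 4*log(y - 1) - 3*cos(4*y)/16 + ∫(-4/(y**2 + 1)) dy.
Step 9. Evaluate the standard form: now y**4*log(y)/2 - y**4/8 - 3*y*sin(4*y)/4 - 5*log(y - 5) - 4*log(y - 1) - 3*cos(4*y)/16 - 4*atan(y).
Answer: y**4*log(y)/2 - y**4/8 - 3*y*sin(4*y)/4 - 5*log(y - 5) - 4*log(y - 1) - 3*cos(4*y)/16 - 4*atan(y).


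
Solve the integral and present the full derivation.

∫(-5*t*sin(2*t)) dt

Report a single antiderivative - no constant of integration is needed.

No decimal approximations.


Step 1. Integrate ∫(-5*t*sin(2*t)) dt by parts with u = t, dv = (-5*sin(2*t)) dt, so v = 5*cos(2*t)/2: now 5*t*cos(2*t)/2 + ∫(-5*cos(2*t)/2) dt.
Step 2. Evaluate the standard form: now 5*t*cos(2*t)/2 - 5*sin(2*t)/4.
Answer: 5*t*cos(2*t)/2 - 5*sin(2*t)/4.


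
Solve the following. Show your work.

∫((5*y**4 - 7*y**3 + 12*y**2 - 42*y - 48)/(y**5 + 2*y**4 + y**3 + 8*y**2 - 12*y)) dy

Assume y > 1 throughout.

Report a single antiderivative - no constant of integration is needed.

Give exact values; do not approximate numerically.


Step 1. Decompose ∫((5*y**4 - 7*y**3 + 12*y**2 - 42*y - 48)/(y**5 + 2*y**4 + y**3 + 8*y**2 - 12*y)) dy by partial fractions, (5*y**4 - 7*y**3 + 12*y**2 - 42*y - 48)/(y**5 + 2*y**4 + y**3 + 8*y**2 - 12*y) = 2/(y**2 + 4) + 5/(y + 3) - 4/(y - 1) + 4/y: now ∫(4/y) dy + ∫(-4/(y - 1)) dy + ∫(5/(y + 3)) dy + ∫(2/(y**2 + 4)) dy.
Step 2. Evaluate the standard form [assuming y > 1]: now -4*log(y - 1) + ∫(4/y) dy + ∫(5/(y + 3)) dy + ∫(2/(y**2 + 4)) dy.
Step 3. Evaluate the standard form [assuming y > -3]: now -4*log(y - 1) + 5*log(y + 3) + ∫(4/y) dy + ∫(2/(y**2 + 4)) dy.
Step 4. Evaluate the standard form [assuming y > 0]: now 4*log(y) - 4*log(y - 1) + 5*log(y + 3) + ∫(2/(y**2 + 4)) dy.
Step 5. Evaluate the standard form: now 4*log(y) - 4*log(y - 1) + 5*log(y + 3) + atan(y/2).
Answer: 4*log(y) - 4*log(y - 1) + 5*log(y + 3) + atan(y/2).


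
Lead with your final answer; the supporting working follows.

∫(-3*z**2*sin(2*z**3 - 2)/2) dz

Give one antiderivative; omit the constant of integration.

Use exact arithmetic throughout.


The answer is cos(2*z**3 - 2)/4.
Step 1. Substitute u = z**3 - 1, turning ∫(-3*z**2*sin(2*z**3 - 2)/2) dz into ∫(-sin(2*u)/2) du: now ∫(-sin(2*u)/2) du.
Step 2. Evaluate the standard form: now cos(2*u)/4.
Step 3. Substitute back u = z**3 - 1: now cos(2*z**3 - 2)/4.
Answer: cos(2*z**3 - 2)/4.


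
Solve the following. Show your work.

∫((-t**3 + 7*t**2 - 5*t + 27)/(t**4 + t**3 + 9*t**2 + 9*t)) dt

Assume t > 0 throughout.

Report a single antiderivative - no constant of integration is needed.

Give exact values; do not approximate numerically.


Step 1. Decompose ∫((-t**3 + 7*t**2 - 5*t + 27)/(t**4 + t**3 + 9*t**2 + 9*t)) dt by partial fractions, (-t**3 + 7*t**2 - 5*t + 27)/(t**4 + t**3 + 9*t**2 + 9*t) = 4/(t**2 + 9) - 4/(t + 1) + 3/t: now ∫(3/t) dt + ∫(-4/(t + 1)) dt + ∫(4/(t**2 + 9)) dt.
Step 2. Evaluate the standard form [assuming t > -1]: now -4*log(t + 1) + ∫(3/t) dt + ∫(4/(t**2 + 9)) dt.
Step 3. Evaluate the standard form [assuming t > 0]: now 3*log(t) - 4*log(t + 1) + ∫(4/(t**2 + 9)) dt.
Step 4. Evaluate the standard form: now 3*log(t) - 4*log(t + 1) + 4*atan(t/3)/3.
Answer: 3*log(t) - 4*log(t + 1) + 4*atan(t/3)/3.


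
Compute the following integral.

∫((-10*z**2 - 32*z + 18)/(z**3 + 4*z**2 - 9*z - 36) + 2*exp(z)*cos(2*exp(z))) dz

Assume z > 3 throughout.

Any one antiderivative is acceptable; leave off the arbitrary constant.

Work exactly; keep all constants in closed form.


Answer: -4*log(z - 3) - 4*log(z + 3) - 2*log(z + 4) + sin(2*exp(z)).


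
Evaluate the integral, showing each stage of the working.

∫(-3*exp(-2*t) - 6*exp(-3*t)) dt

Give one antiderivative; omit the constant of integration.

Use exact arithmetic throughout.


Step 1. Rewrite: now ∫(-6*exp(-3*t)) dt + ∫(-3*exp(-2*t)) dt.
Step 2. Evaluate the standard form: now ∫(-3*exp(-2*t)) dt + 2*exp(-3*t).
Step 3. Evaluate the standard form: now 3*exp(-2*t)/2 + 2*exp(-3*t).
Answer: 3*exp(-2*t)/2 + 2*exp(-3*t).


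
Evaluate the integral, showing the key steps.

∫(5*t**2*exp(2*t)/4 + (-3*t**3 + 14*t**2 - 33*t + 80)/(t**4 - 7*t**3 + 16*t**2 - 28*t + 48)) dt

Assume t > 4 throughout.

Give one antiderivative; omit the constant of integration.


Step 1. Rewrite: now ∫(5*t**2*exp(2*t)/4) dt + ∫((-3*t**3 + 14*t**2 - 33*t + 80)/(t**4 - 7*t**3 + 16*t**2 - 28*t + 48)) dt.
Step 2. Decompose ∫((-3*t**3 + 14*t**2 - 33*t + 80)/(t**4 - 7*t**3 + 16*t**2 - 28*t + 48)) dt by partial fractions, (-3*t**3 + 14*t**2 - 33*t + 80)/(t**4 - 7*t**3 + 16*t**2 - 28*t + 48) = 3/(t**2 + 4) - 2/(t - 3) - 1/(t - 4): now ∫(5*t**2*exp(2*t)/4) dt + ∫(-1/(t - 4)) dt + ∫(-2/(t - 3)) dt + ∫(3/(t**2 + 4)) dt.
Step 3. Evaluate the standard form [assuming t > 3]: now -2*log(t - 3) + ∫(5*t**2*exp(2*t)/4) dt + ∫(-1/(t - 4)) dt + ∫(3/(t**2 + 4)) dt.
Step 4. Evaluate the standard form [assuming t > 4]: now -log(t - 4) - 2*log(t - 3) + ∫(5*t**2*exp(2*t)/4) dt + ∫(3/(t**2 + 4)) dt.
Step 5. Evaluate the standard form: now -log(t - 4) - 2*log(t - 3) + 3*atan(t/2)/2 + ∫(5*t**2*exp(2*t)/4) dt.
Step 6. Integrate ∫(5*t**2*exp(2*t)/4) dt by parts with u = t**2, dv = (5*exp(2*t)/4) dt, so v = 5*exp(2*t)/8: now 5*t**2*exp(2*t)/8 - log(t - 4) - 2*log(t - 3) + 3*atan(t/2)/2 + ∫(-5*t*exp(2*t)/4) dt.
Step 7. Integrate ∫(-5*t*exp(2*t)/4) dt by parts with u = t, dv = (-5*exp(2*t)/4) dt, so v = -5*exp(2*t)/8: now 5*t**2*exp(2*t)/8 - 5*t*exp(2*t)/8 - log(t - 4) - 2*log(t - 3) + 3*atan(t/2)/2 + ∫(5*exp(2*t)/8) dt.
Step 8. Evaluate the standard form: now 5*t**2*exp(2*t)/8 - 5*t*exp(2*t)/8 + 5*exp(2*t)/16 - log(t - 4) - 2*log(t - 3) + 3*atan(t/2)/2.
Answer: 5*t**2*exp(2*t)/8 - 5*t*exp(2*t)/8 + 5*exp(2*t)/16 - log(t - 4) - 2*log(t - 3) + 3*atan(t/2)/2.


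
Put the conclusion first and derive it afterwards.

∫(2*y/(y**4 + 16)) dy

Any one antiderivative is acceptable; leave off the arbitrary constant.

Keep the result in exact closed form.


The answer is atan(y**2/4)/4.
Step 1. Substitute u = y**2, turning ∫(2*y/(y**4 + 16)) dy into ∫(1/(u**2 + 16)) du: now ∫(1/(u**2 + 16)) du.
Step 2. Evaluate the standard form: now atan(u/4)/4.
Step 3. Substitute back u = y**2: now atan(y**2/4)/4.
Answer: atan(y**2/4)/4.


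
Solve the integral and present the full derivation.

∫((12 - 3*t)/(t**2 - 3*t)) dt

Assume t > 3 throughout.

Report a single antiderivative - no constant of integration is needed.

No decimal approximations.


Step 1. Decompose ∫((12 - 3*t)/(t**2 - 3*t)) dt by partial fractions, (12 - 3*t)/(t**2 - 3*t) = 1/(t - 3) - 4/t: now ∫(-4/t) dt + ∫(1/(t - 3)) dt.
Step 2. Evaluate the standard form [assuming t > 3]: now log(t - 3) + ∫(-4/t) dt.
Step 3. Evaluate the standard form [assuming t > 0]: now -4*log(t) + log(t - 3).
Answer: -4*log(t) + log(t - 3).


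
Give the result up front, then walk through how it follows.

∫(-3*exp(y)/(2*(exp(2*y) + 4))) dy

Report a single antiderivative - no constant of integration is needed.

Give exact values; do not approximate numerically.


The answer is -3*atan(exp(y)/2)/4.
Step 1. Substitute u = exp(y), turning ∫(-3*exp(y)/(2*(exp(2*y) + 4))) dy into ∫(-3/(2*(u**2 + 4))) du: now ∫(-3/(2*(u**2 + 4))) du.
Step 2. Evaluate the standard form: now -3*atan(u/2)/4.
Step 3. Substitute back u = exp(y): now -3*atan(exp(y)/2)/4.
Answer: -3*atan(exp(y)/2)/4.


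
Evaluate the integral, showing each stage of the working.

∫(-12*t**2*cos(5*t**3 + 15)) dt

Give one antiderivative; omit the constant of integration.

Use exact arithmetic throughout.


Step 1. Substitute u = t**3 + 3, turning ∫(-12*t**2*cos(5*t**3 + 15)) dt into ∫(-4*cos(5*u)) du: now ∫(-4*cos(5*u)) du.
Step 2. Evaluate the standard form: now -4*sin(5*u)/5.
Step 3. Substitute back u = t**3 + 3: now -4*sin(5*t**3 + 15)/5.
Answer: -4*sin(5*t**3 + 15)/5.


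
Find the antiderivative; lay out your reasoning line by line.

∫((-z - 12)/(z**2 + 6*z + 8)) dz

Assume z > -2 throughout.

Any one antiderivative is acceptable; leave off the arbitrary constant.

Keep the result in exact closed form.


Step 1. Decompose ∫((-z - 12)/(z**2 + 6*z + 8)) dz by partial fractions, (-z - 12)/(z**2 + 6*z + 8) = 4/(z + 4) - 5/(z + 2): now ∫(-5/(z + 2)) dz + ∫(4/(z + 4)) dz.
Step 2. Evaluate the standard form [assuming z > -4]: now 4*log(z + 4) + ∫(-5/(z + 2)) dz.
Step 3. Evaluate the standard form [assuming z > -2]: now -5*log(z + 2) + 4*log(z + 4).
Answer: -5*log(z + 2) + 4*log(z + 4).


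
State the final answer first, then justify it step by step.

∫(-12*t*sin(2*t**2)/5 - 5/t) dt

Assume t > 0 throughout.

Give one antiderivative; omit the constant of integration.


The answer is -5*log(t) + 3*cos(2*t**2)/5.
Step 1. Rewrite: now ∫(-5/t) dt + ∫(-12*t*sin(2*t**2)/5) dt.
Step 2. Substitute u = t**2, turning ∫(-12*t*sin(2*t**2)/5) dt into ∫(-6*sin(2*u)/5) du: now ∫(-5/t) dt + ∫(-6*sin(2*u)/5) du.
Step 3. Evaluate the standard form: now 3*cos(2*u)/5 + ∫(-5/t) dt.
Step 4. Substitute back u = t**2: now 3*cos(2*t**2)/5 + ∫(-5/t) dt.
Step 5. Evaluate the standard form [assuming t > 0]: now -5*log(t) + 3*cos(2*t**2)/5.
Answer: -5*log(t) + 3*cos(2*t**2)/5.


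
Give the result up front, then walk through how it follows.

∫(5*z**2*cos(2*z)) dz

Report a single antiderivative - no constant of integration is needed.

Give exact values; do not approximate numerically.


The answer is 5*z**2*sin(2*z)/2 + 5*z*cos(2*z)/2 - 5*sin(2*z)/4.
Step 1. Integrate ∫(5*z**2*cos(2*z)) dz by parts with u = z**2, dv = (5*cos(2*z)) dz, so v = 5*sin(2*z)/2: now 5*z**2*sin(2*z)/2 + ∫(-5*z*sin(2*z)) dz.
Step 2. Integrate ∫(-5*z*sin(2*z)) dz by parts with u = z, dv = (-5*sin(2*z)) dz, so v = 5*cos(2*z)/2: now 5*z**2*sin(2*z)/2 + 5*z*cos(2*z)/2 + ∫(-5*cos(2*z)/2) dz.
Step 3. Evaluate the standard form: now 5*z**2*sin(2*z)/2 + 5*z*cos(2*z)/2 - 5*sin(2*z)/4.
Answer: 5*z**2*sin(2*z)/2 + 5*z*cos(2*z)/2 - 5*sin(2*z)/4.


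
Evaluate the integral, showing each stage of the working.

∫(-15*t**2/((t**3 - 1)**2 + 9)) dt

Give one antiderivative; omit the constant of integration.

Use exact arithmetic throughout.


Step 1. Substitute u = t**3 - 1, turning ∫(-15*t**2/((t**3 - 1)**2 + 9)) dt into ∫(-5/(u**2 + 9)) du: now ∫(-5/(u**2 + 9)) du.
Step 2. Evaluate the standard form: now -5*atan(u/3)/3.
Step 3. Substitute back u = t**3 - 1: now -5*atan(t**3/3 - 1/3)/3.
Answer: -5*atan(t**3/3 - 1/3)/3.


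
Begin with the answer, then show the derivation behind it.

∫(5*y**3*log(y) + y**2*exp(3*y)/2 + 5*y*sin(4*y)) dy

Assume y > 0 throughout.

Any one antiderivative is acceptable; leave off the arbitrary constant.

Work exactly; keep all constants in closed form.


The answer is 5*y**4*log(y)/4 - 5*y**4/16 + y**2*exp(3*y)/6 - y*exp(3*y)/9 - 5*y*cos(4*y)/4 + exp(3*y)/27 + 5*sin(4*y)/16.
Step 1. Rewrite: now ∫(5*y*sin(4*y)) dy + ∫(y**2*exp(3*y)/2) dy + ∫(5*y**3*log(y)) dy.
Step 2. Integrate ∫(5*y*sin(4*y)) dy by parts with u = y, dv = (5*sin(4*y)) dy, so v = -5*cos(4*y)/4: now -5*y*cos(4*y)/4 + ∫(y**2*exp(3*y)/2) dy + ∫(5*y**3*log(y)) dy + ∫(5*cos(4*y)/4) dy.
Step 3. Evaluate the standard form: now -5*y*cos(4*y)/4 + 5*sin(4*y)/16 + ∫(y**2*exp(3*y)/2) dy + ∫(5*y**3*log(y)) dy.
Step 4. Integrate ∫(5*y**3*log(y)) dy by parts with u = log(y), dv = (5*y**3) dy, so v = 5*y**4/4 [assuming y > 0]: now 5*y**4*log(y)/4 - 5*y*cos(4*y)/4 + 5*sin(4*y)/16 + ∫(-5*y**3/4) dy + ∫(y**2*exp(3*y)/2) dy.
Step 5. Evaluate the standard form: now 5*y**4*log(y)/4 - 5*y**4/16 - 5*y*cos(4*y)/4 + 5*sin(4*y)/16 + ∫(y**2*exp(3*y)/2) dy.
Step 6. Integrate ∫(y**2*exp(3*y)/2) dy by parts with u = y**2, dv = (exp(3*y)/2) dy, so v = exp(3*y)/6: now 5*y**4*log(y)/4 - 5*y**4/16 + y**2*exp(3*y)/6 - 5*y*cos(4*y)/4 + 5*sin(4*y)/16 + ∫(-y*exp(3*y)/3) dy.
Step 7. Integrate ∫(-y*exp(3*y)/3) dy by parts with u = y, dv = (-exp(3*y)/3) dy, so v = -exp(3*y)/9: now 5*y**4*log(y)/4 - 5*y**4/16 + y**2*exp(3*y)/6 - y*exp(3*y)/9 - 5*y*cos(4*y)/4 + 5*sin(4*y)/16 + ∫(exp(3*y)/9) dy.
Step 8. Evaluate the standard form: now 5*y**4*log(y)/4 - 5*y**4/16 + y**2*exp(3*y)/6 - y*exp(3*y)/9 - 5*y*cos(4*y)/4 + exp(3*y)/27 + 5*sin(4*y)/16.
Answer: 5*y**4*log(y)/4 - 5*y**4/16 + y**2*exp(3*y)/6 - y*exp(3*y)/9 - 5*y*cos(4*y)/4 + exp(3*y)/27 + 5*sin(4*y)/16.


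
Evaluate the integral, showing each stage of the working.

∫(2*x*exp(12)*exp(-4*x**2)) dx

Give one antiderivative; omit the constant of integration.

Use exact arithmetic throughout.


Step 1. Substitute u = x**2 - 3, turning ∫(2*x*exp(12)*exp(-4*x**2)) dx into ∫(exp(-4*u)) du: now ∫(exp(-4*u)) du.
Step 2. Evaluate the standard form: now -exp(-4*u)/4.
Step 3. Substitute back u = x**2 - 3: now -exp(12 - 4*x**2)/4.
Answer: -exp(12 - 4*x**2)/4.


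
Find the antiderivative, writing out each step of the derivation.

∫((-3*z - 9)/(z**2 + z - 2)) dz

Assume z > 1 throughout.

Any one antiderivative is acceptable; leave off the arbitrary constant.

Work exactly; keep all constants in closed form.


Step 1. Decompose ∫((-3*z - 9)/(z**2 + z - 2)) dz by partial fractions, (-3*z - 9)/(z**2 + z - 2) = 1/(z + 2) - 4/(z - 1): now ∫(-4/(z - 1)) dz + ∫(1/(z + 2)) dz.
Step 2. Evaluate the standard form [assuming z > -2]: now log(z + 2) + ∫(-4/(z - 1)) dz.
Step 3. Evaluate the standard form [assuming z > 1]: now -4*log(z - 1) + log(z + 2).
Answer: -4*log(z - 1) + log(z + 2).


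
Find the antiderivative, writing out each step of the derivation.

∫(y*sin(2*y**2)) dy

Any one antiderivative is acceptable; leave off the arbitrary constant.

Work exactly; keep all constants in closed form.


Step 1. Substitute u = y**2, turning ∫(y*sin(2*y**2)) dy into ∫(sin(2*u)/2) du: now ∫(sin(2*u)/2) du.
Step 2. Evaluate the standard form: now -cos(2*u)/4.
Step 3. Substitute back u = y**2: now -cos(2*y**2)/4.
Answer: -cos(2*y**2)/4.


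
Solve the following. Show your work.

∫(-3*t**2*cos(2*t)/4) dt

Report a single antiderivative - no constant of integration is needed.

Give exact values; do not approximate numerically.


Step 1. Integrate ∫(-3*t**2*cos(2*t)/4) dt by parts with u = t**2, dv = (-3*cos(2*t)/4) dt, so v = -3*sin(2*t)/8: now -3*t**2*sin(2*t)/8 + ∫(3*t*sin(2*t)/4) dt.
Step 2. Integrate ∫(3*t*sin(2*t)/4) dt by parts with u = t, dv = (3*sin(2*t)/4) dt, so v = -3*cos(2*t)/8: now -3*t**2*sin(2*t)/8 - 3*t*cos(2*t)/8 + ∫(3*cos(2*t)/8) dt.
Step 3. Evaluate the standard form: now -3*t**2*sin(2*t)/8 - 3*t*cos(2*t)/8 + 3*sin(2*t)/16.
Answer: -3*t**2*sin(2*t)/8 - 3*t*cos(2*t)/8 + 3*sin(2*t)/16.


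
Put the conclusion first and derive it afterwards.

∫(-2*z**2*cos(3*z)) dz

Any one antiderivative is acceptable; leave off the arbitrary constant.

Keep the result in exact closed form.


The answer is -2*z**2*sin(3*z)/3 - 4*z*cos(3*z)/9 + 4*sin(3*z)/27.
Step 1. Integrate ∫(-2*z**2*cos(3*z)) dz by parts with u = z**2, dv = (-2*cos(3*z)) dz, so v = -2*sin(3*z)/3: now -2*z**2*sin(3*z)/3 + ∫(4*z*sin(3*z)/3) dz.
Step 2. Integrate ∫(4*z*sin(3*z)/3) dz by parts with u = z, dv = (4*sin(3*z)/3) dz, so v = -4*cos(3*z)/9: now -2*z**2*sin(3*z)/3 - 4*z*cos(3*z)/9 + ∫(4*cos(3*z)/9) dz.
Step 3. Evaluate the standard form: now -2*z**2*sin(3*z)/3 - 4*z*cos(3*z)/9 + 4*sin(3*z)/27.
Answer: -2*z**2*sin(3*z)/3 - 4*z*cos(3*z)/9 + 4*sin(3*z)/27.


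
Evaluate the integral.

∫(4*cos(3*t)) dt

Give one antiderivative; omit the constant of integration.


Answer: 4*sin(3*t)/3.


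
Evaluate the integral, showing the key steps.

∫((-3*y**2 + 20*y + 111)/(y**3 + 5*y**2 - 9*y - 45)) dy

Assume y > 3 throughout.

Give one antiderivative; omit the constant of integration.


Step 1. Decompose ∫((-3*y**2 + 20*y + 111)/(y**3 + 5*y**2 - 9*y - 45)) dy by partial fractions, (-3*y**2 + 20*y + 111)/(y**3 + 5*y**2 - 9*y - 45) = -4/(y + 5) - 2/(y + 3) + 3/(y - 3): now ∫(3/(y - 3)) dy + ∫(-2/(y + 3)) dy + ∫(-4/(y + 5)) dy.
Step 2. Evaluate the standard form [assuming y > 3]: now 3*log(y - 3) + ∫(-2/(y + 3)) dy + ∫(-4/(y + 5)) dy.
Step 3. Evaluate the standard form [assuming y > -3]: now 3*log(y - 3) - 2*log(y + 3) + ∫(-4/(y + 5)) dy.
Step 4. Evaluate the standard form [assuming y > -5]: now 3*log(y - 3) - 2*log(y + 3) - 4*log(y + 5).
Answer: 3*log(y - 3) - 2*log(y + 3) - 4*log(y + 5).


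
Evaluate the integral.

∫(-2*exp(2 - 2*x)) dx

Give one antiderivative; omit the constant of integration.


Answer: exp(2 - 2*x).


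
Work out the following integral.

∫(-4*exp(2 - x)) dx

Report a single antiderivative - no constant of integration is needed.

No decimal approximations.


Answer: 4*exp(2 - x).


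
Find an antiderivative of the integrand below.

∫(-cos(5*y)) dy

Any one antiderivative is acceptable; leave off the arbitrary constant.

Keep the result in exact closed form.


Answer: -sin(5*y)/5.


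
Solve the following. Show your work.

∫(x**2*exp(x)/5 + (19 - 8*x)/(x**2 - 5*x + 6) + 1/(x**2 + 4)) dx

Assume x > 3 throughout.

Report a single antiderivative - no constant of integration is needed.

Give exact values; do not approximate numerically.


Step 1. Rewrite: now ∫(x**2*exp(x)/5) dx + ∫((19 - 8*x)/(x**2 - 5*x + 6)) dx + ∫(1/(x**2 + 4)) dx.
Step 2. Decompose ∫((19 - 8*x)/(x**2 - 5*x + 6)) dx by partial fractions, (19 - 8*x)/(x**2 - 5*x + 6) = -3/(x - 2) - 5/(x - 3): now ∫(x**2*exp(x)/5) dx + ∫(-5/(x - 3)) dx + ∫(-3/(x - 2)) dx + ∫(1/(x**2 + 4)) dx.
Step 3. Evaluate the standard form [assuming x > 2]: now -3*log(x - 2) + ∫(x**2*exp(x)/5) dx + ∫(-5/(x - 3)) dx + ∫(1/(x**2 + 4)) dx.
Step 4. Evaluate the standard form [assuming x > 3]: now -5*log(x - 3) - 3*log(x - 2) + ∫(x**2*exp(x)/5) dx + ∫(1/(x**2 + 4)) dx.
Step 5. Integrate ∫(x**2*exp(x)/5) dx by parts with u = x**2, dv = (exp(x)/5) dx, so v = exp(x)/5: now x**2*exp(x)/5 - 5*log(x - 3) - 3*log(x - 2) + ∫(-2*x*exp(x)/5) dx + ∫(1/(x**2 + 4)) dx.
Step 6. Integrate ∫(-2*x*exp(x)/5) dx by parts with u = x, dv = (-2*exp(x)/5) dx, so v = -2*exp(x)/5: now x**2*exp(x)/5 - 2*x*exp(x)/5 - 5*log(x - 3) - 3*log(x - 2) + ∫(1/(x**2 + 4)) dx + ∫(2*exp(x)/5) dx.
Step 7. Evaluate the standard form: now x**2*exp(x)/5 - 2*x*exp(x)/5 + 2*exp(x)/5 - 5*log(x - 3) - 3*log(x - 2) + ∫(1/(x**2 + 4)) dx.
Step 8. Evaluate the standard form: now x**2*exp(x)/5 - 2*x*exp(x)/5 + 2*exp(x)/5 - 5*log(x - 3) - 3*log(x - 2) + atan(x/2)/2.
Answer: x**2*exp(x)/5 - 2*x*exp(x)/5 + 2*exp(x)/5 - 5*log(x - 3) - 3*log(x - 2) + atan(x/2)/2.


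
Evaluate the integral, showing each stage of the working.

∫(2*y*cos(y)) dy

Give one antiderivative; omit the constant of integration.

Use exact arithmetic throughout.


Step 1. Integrate ∫(2*y*cos(y)) dy by parts with u = y, dv = (2*cos(y)) dy, so v = 2*sin(y): now 2*y*sin(y) + ∫(-2*sin(y)) dy.
Step 2. Evaluate the standard form: now 2*y*sin(y) + 2*cos(y).
Answer: 2*y*sin(y) + 2*cos(y).


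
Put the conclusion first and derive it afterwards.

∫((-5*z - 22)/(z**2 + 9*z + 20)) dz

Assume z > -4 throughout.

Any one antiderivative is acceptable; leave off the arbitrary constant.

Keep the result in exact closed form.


The answer is -2*log(z + 4) - 3*log(z + 5).
Step 1. Decompose ∫((-5*z - 22)/(z**2 + 9*z + 20)) dz by partial fractions, (-5*z - 22)/(z**2 + 9*z + 20) = -3/(z + 5) - 2/(z + 4): now ∫(-2/(z + 4)) dz + ∫(-3/(z + 5)) dz.
Step 2. Evaluate the standard form [assuming z > -5]: now -3*log(z + 5) + ∫(-2/(z + 4)) dz.
Step 3. Evaluate the standard form [assuming z > -4]: now -2*log(z + 4) - 3*log(z + 5).
Answer: -2*log(z + 4) - 3*log(z + 5).


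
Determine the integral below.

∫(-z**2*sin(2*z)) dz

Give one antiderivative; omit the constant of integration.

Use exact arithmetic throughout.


Answer: z**2*cos(2*z)/2 - z*sin(2*z)/2 - cos(2*z)/4.
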